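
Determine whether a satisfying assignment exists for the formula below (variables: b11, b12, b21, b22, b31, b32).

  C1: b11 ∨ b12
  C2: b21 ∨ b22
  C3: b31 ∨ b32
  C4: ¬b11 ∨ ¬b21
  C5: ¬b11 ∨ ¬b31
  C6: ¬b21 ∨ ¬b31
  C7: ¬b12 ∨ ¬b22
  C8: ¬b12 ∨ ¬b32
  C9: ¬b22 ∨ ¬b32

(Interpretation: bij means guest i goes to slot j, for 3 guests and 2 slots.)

Unsatisfiable

Suppose b11 = True.
The clause (¬b21) is unit, so b21 = False.
The clause (b22) is unit, so b22 = True.
The clause (¬b31) is unit, so b31 = False.
The clause (b32) is unit, so b32 = True.
That conflicts with the unit clause (¬b32).
Undo b11 and try b11 = False.
The clause (b12) is unit, so b12 = True.
The clause (¬b22) is unit, so b22 = False.
The clause (b21) is unit, so b21 = True.
The clause (¬b31) is unit, so b31 = False.
The clause (b32) is unit, so b32 = True.
That conflicts with the unit clause (¬b32).
Neither b11 = True nor b11 = False works.
No assignment satisfies every clause.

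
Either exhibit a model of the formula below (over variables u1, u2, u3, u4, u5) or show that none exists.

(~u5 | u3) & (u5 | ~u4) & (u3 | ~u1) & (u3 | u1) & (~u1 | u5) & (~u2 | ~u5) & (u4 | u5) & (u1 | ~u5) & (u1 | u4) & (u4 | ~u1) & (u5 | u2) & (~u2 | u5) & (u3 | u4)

u1=1, u2=0, u3=1, u4=1, u5=1

Try u5 = 1.
The clause (u3) is unit, so u3 = 1.
The clause (~u2) is unit, so u2 = 0.
The clause (u1) is unit, so u1 = 1.
The clause (u4) is unit, so u4 = 1.
All clauses are satisfied.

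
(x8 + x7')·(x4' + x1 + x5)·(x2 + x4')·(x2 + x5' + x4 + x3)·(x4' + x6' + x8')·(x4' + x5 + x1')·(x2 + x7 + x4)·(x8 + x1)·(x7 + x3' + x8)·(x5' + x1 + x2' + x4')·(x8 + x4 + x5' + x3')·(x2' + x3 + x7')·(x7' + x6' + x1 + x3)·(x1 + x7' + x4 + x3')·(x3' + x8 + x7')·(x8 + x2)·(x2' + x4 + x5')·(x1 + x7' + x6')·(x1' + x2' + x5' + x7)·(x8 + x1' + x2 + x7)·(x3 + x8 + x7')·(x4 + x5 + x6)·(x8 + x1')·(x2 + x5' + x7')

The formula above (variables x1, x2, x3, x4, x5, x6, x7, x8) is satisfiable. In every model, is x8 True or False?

True

Suppose x8 = 0.
The clause (x7') is unit, so x7 = 0.
The clause (x1) is unit, so x1 = 1.
But (x1') is also a unit clause — contradiction.
So every satisfying assignment has x8 = True.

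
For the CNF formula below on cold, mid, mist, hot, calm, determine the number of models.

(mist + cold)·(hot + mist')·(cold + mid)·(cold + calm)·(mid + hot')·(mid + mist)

There are 2^5 = 32 truth assignments over (cold, mid, mist, hot, calm).
Split on mist. With mist = 1, the clauses containing mist are satisfied and mist' drops from the rest; 3 of the 2^4 = 16 assignments to the other variables satisfy what remains.
With mist = 0, by the same count on the reduced clause set, 4 assignments work.
(One model: cold=F, mid=T, mist=T, hot=T, calm=T.)
Total: 3 + 4 = 7.

7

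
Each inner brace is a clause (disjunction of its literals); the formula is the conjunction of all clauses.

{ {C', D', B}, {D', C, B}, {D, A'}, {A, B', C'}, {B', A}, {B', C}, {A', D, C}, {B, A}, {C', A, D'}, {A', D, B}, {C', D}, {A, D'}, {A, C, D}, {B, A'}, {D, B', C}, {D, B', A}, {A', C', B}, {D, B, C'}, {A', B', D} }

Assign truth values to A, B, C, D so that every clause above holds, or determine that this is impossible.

A=1; B=1; C=1; D=1

Case D = 1:
From the singleton clause (A), A = 1.
From the singleton clause (B), B = 1.
From the singleton clause (C), C = 1.
All clauses are satisfied.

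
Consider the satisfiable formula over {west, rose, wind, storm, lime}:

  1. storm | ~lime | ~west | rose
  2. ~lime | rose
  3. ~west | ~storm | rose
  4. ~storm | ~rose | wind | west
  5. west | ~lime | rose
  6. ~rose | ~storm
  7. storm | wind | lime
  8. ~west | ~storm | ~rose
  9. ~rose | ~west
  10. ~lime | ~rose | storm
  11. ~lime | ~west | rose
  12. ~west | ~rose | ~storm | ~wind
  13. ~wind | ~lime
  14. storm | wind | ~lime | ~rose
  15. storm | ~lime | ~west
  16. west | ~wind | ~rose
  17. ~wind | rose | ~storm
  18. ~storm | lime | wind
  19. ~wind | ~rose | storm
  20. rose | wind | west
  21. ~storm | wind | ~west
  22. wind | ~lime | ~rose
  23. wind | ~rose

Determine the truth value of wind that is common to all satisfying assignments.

Suppose wind = 0.
(~rose) alone gives rose = 0.
(~lime) alone gives lime = 0.
(storm) alone gives storm = 1.
Now (~storm) is unsatisfied and unit — conflict.
So every satisfying assignment has wind = True.

True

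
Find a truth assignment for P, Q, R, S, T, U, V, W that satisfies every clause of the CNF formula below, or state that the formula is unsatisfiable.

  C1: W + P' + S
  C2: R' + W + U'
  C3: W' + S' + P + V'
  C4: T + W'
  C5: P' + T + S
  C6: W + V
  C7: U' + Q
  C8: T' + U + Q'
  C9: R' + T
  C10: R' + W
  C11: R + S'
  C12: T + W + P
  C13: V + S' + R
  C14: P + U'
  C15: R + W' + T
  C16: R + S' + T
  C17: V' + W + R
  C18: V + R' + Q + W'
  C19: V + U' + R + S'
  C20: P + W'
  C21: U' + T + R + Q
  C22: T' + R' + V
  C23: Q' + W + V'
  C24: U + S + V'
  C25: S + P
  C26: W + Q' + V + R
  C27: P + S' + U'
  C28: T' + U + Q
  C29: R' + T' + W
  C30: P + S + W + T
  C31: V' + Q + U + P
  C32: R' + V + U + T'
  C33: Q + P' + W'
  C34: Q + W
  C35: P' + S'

Branch on T: set T = 1.
Branch on W: set W = 1.
The clause (P) is unit, so P = 1.
The clause (Q) is unit, so Q = 1.
The clause (U) is unit, so U = 1.
The clause (S') is unit, so S = 0.
Branch on R: set R = 0.
All clauses hold; V can take either value.

P=1,  Q=1,  R=0,  S=0,  T=1,  U=1,  V=0,  W=1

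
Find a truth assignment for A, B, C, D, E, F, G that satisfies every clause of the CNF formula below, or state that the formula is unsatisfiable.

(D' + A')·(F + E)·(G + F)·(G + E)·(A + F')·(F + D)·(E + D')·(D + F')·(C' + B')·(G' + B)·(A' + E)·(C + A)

UNSATISFIABLE

Case D = 0:
From the singleton clause (F), F = 1.
Now (F') is unsatisfied and unit — conflict.
Undo D and try D = 1.
From the singleton clause (A'), A = 0.
From the singleton clause (F'), F = 0.
From the singleton clause (E), E = 1.
From the singleton clause (G), G = 1.
From the singleton clause (B), B = 1.
From the singleton clause (C'), C = 0.
Now (C) is unsatisfied and unit — conflict.
Both values of D lead to a conflict.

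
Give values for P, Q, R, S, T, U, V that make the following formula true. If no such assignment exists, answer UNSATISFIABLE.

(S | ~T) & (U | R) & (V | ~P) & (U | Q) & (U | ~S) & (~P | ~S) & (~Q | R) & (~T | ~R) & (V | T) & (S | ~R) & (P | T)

P: 0,  Q: 0,  R: 0,  S: 1,  T: 1,  U: 1,  V: 1

Suppose S = 1.
From the singleton clause (U), U = 1.
From the singleton clause (~P), P = 0.
From the singleton clause (T), T = 1.
From the singleton clause (~R), R = 0.
From the singleton clause (~Q), Q = 0.
No clause remains; V is free.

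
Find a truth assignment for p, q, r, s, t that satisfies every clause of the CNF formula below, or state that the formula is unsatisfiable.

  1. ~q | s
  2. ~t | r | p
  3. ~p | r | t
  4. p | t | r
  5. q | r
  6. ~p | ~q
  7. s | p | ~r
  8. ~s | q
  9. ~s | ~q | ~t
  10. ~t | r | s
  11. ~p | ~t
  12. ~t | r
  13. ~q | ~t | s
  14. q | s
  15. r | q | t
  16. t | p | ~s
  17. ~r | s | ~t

UNSATISFIABLE

Try q = 0.
Unit clause (r) forces r = 1.
Unit clause (~s) forces s = 0.
But (s) is also a unit clause — contradiction.
Backtrack on q: now try q = 1.
Unit clause (s) forces s = 1.
Unit clause (~p) forces p = 0.
Unit clause (~t) forces t = 0.
But (t) is also a unit clause — contradiction.
Either choice for q ends in contradiction.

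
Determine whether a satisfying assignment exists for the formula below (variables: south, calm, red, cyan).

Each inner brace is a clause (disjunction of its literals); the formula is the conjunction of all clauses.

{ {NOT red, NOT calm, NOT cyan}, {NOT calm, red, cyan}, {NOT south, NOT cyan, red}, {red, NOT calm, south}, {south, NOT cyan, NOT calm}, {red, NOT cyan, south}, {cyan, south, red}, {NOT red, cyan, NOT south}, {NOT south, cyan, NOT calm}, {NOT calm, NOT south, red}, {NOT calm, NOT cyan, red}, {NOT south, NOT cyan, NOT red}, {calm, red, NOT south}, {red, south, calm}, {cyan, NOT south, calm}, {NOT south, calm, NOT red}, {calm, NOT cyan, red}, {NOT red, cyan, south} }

Try red = true.
Try calm = false.
Unit clause (NOT south) forces south = false.
Unit clause (cyan) forces cyan = true.
All clauses are satisfied.
A satisfying assignment: south=false; calm=false; red=true; cyan=true.

Yes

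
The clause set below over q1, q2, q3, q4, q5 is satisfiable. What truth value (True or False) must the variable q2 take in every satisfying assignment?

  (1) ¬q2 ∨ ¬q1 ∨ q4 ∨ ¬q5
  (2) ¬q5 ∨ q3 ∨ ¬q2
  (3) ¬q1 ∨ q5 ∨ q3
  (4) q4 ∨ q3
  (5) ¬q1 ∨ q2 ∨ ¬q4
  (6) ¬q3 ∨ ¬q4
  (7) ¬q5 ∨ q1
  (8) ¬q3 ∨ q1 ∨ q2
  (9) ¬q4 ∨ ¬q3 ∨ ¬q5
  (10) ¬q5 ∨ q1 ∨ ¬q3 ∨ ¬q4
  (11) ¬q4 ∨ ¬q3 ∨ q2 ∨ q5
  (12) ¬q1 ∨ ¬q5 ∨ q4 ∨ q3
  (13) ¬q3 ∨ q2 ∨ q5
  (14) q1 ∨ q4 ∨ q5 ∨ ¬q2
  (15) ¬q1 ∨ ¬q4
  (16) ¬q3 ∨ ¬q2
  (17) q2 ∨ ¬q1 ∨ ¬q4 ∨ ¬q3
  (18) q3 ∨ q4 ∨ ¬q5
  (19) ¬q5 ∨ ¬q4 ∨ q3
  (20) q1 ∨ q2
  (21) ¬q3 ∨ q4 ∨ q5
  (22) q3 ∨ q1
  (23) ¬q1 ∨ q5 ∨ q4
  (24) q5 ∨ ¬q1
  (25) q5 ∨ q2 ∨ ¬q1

False

Suppose q2 = True.
Unit clause (¬q3) forces q3 = False.
Unit clause (¬q5) forces q5 = False.
Unit clause (¬q1) forces q1 = False.
That conflicts with the unit clause (q1).
So every satisfying assignment has q2 = False.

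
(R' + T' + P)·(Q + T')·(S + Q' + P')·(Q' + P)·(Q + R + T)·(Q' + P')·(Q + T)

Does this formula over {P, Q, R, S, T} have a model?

No, unsatisfiable

Case Q = 1:
From the singleton clause (P), P = 1.
That conflicts with the unit clause (P').
That branch fails; take Q = 0 instead.
From the singleton clause (T'), T = 0.
That conflicts with the unit clause (T).
Both values of Q lead to a conflict.
No assignment satisfies every clause.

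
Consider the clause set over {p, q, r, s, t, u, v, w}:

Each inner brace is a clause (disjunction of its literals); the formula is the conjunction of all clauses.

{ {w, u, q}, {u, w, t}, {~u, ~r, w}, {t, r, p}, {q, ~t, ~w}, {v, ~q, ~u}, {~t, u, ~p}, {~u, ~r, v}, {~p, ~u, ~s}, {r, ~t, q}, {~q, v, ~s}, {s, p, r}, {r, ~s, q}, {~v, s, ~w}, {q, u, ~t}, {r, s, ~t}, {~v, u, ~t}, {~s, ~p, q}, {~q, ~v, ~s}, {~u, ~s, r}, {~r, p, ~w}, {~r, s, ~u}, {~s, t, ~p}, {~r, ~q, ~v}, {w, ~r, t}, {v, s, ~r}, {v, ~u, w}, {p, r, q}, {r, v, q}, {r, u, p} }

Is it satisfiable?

Satisfiable

Try w = 0.
Try u = 1.
(~r) alone gives r = 0.
(~s) alone gives s = 0.
(p) alone gives p = 1.
(~t) alone gives t = 0.
(v) alone gives v = 1.
All clauses hold; q can take either value.
A satisfying assignment: p: 1; q: 0; r: 0; s: 0; t: 0; u: 1; v: 1; w: 0.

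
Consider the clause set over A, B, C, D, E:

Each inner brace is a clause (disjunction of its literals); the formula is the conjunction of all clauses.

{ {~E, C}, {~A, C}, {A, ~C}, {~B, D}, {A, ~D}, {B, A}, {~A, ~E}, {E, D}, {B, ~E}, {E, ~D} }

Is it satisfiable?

Suppose E = 0.
Unit clause (D) forces D = 1.
Now (~D) is unsatisfied and unit — conflict.
So E must be the other value — set E = 1.
Unit clause (C) forces C = 1.
Unit clause (A) forces A = 1.
Now (~A) is unsatisfied and unit — conflict.
Either choice for E ends in contradiction.
No assignment satisfies every clause.

No, unsatisfiable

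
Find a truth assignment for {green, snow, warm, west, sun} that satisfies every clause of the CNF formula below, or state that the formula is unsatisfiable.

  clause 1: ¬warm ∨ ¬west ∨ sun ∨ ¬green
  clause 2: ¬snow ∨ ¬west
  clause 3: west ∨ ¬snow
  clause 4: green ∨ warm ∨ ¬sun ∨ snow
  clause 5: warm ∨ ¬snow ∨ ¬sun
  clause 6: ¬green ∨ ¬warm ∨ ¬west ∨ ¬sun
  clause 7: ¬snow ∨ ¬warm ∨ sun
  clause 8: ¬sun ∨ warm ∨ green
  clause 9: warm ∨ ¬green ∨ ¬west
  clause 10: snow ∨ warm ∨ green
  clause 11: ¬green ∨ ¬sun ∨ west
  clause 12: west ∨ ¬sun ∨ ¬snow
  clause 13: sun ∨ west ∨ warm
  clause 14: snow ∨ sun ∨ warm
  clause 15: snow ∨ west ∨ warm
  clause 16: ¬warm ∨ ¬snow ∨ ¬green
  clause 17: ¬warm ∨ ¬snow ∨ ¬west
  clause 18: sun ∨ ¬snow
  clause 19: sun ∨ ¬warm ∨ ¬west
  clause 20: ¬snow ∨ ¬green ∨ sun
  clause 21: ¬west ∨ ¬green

Try snow = False.
Try warm = True.
Try sun = False.
From the singleton clause (¬west), west = False.
Every clause is now satisfied; green is unconstrained.

green: False,  snow: False,  warm: True,  west: False,  sun: False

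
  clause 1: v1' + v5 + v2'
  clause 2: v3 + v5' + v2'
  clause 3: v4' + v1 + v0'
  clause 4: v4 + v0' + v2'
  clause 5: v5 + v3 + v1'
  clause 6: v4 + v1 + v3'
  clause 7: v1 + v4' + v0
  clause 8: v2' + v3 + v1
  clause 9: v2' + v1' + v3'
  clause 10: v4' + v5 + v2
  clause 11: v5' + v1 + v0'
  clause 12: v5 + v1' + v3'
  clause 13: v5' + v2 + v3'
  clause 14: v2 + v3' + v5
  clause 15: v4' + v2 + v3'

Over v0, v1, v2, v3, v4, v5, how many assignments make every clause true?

7

There are 2^6 = 64 truth assignments over (v0, v1, v2, v3, v4, v5).
Split on v3. With v3 = 1, the clauses containing v3 are satisfied and v3' drops from the rest; 0 of the 2^5 = 32 assignments to the other variables satisfy what remains.
With v3 = 0, by the same count on the reduced clause set, 7 assignments work.
Total: 0 + 7 = 7.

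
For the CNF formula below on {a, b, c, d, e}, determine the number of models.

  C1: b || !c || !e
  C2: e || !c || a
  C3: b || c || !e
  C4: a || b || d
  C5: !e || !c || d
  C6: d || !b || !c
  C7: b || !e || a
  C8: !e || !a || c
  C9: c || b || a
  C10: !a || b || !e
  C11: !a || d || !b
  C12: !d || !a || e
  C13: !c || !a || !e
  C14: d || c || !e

There are 2^5 = 32 truth assignments over (a, b, c, d, e).
Split on c. With c = true, the clauses containing c are satisfied and !c drops from the rest; 2 of the 2^4 = 16 assignments to the other variables satisfy what remains.
With c = false, by the same count on the reduced clause set, 4 assignments work.
Total: 2 + 4 = 6.

6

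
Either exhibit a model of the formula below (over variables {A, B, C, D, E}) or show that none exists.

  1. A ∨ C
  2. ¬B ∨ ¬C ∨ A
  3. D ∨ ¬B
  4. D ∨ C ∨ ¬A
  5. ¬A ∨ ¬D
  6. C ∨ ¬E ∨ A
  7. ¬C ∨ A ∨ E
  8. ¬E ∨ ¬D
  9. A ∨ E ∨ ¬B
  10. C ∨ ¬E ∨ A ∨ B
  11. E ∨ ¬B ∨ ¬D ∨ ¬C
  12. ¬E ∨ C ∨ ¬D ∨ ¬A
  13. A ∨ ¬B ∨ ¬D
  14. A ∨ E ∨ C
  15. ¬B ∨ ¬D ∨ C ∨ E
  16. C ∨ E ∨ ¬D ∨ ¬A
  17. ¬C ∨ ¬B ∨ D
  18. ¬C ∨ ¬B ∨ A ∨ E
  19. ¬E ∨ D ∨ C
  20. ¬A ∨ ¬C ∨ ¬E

Suppose A = False.
Unit clause (C) forces C = True.
Unit clause (¬B) forces B = False.
Unit clause (E) forces E = True.
Unit clause (¬D) forces D = False.
This assignment satisfies each clause.

A=False; B=False; C=True; D=False; E=True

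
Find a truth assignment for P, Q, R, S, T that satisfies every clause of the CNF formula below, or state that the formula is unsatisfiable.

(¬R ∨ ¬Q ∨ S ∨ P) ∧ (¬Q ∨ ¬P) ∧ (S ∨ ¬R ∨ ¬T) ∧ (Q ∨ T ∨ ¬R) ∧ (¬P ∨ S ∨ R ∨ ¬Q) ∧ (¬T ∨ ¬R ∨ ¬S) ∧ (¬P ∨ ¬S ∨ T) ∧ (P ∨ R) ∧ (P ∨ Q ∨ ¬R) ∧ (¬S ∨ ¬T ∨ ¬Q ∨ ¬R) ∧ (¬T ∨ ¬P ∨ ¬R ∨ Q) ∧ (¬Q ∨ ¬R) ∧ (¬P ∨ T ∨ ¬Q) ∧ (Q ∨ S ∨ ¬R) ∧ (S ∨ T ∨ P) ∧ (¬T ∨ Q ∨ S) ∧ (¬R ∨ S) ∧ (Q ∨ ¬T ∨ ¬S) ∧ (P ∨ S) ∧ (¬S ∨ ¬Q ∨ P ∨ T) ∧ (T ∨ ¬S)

P=True; Q=False; R=False; S=False; T=False

Suppose Q = False.
Suppose T = False.
From the singleton clause (¬R), R = False.
From the singleton clause (P), P = True.
From the singleton clause (¬S), S = False.
This assignment satisfies each clause.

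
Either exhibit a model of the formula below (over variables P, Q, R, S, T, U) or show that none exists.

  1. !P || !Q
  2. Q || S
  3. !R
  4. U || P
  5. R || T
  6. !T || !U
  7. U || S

P ↦ true, Q ↦ false, R ↦ false, S ↦ true, T ↦ true, U ↦ false

(!R) alone gives R = false.
(T) alone gives T = true.
(!U) alone gives U = false.
(P) alone gives P = true.
(!Q) alone gives Q = false.
(S) alone gives S = true.
Every clause now holds.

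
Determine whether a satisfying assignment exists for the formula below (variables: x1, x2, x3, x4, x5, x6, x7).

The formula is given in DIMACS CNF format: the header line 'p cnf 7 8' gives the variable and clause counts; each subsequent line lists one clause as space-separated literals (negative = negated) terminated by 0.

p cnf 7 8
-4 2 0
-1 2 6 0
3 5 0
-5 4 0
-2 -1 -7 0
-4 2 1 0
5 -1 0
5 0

The clause (x5) is unit, so x5 = True.
The clause (x4) is unit, so x4 = True.
The clause (x2) is unit, so x2 = True.
Branch on x1: set x1 = True.
The clause (¬x7) is unit, so x7 = False.
All clauses hold; x3, x6 can take either value.
A satisfying assignment: x1: True,  x2: True,  x3: False,  x4: True,  x5: True,  x6: True,  x7: False.

Yes, satisfiable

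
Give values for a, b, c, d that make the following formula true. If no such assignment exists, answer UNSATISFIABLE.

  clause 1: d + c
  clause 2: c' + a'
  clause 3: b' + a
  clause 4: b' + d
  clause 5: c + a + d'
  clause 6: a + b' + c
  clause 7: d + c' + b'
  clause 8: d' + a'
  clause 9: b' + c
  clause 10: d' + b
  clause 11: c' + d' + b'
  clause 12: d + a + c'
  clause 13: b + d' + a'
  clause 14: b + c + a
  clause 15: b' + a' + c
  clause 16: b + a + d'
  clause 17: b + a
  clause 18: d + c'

UNSATISFIABLE

Try d = 1.
Unit clause (a') forces a = 0.
Unit clause (b') forces b = 0.
That conflicts with the unit clause (b).
So d must be the other value — set d = 0.
Unit clause (c) forces c = 1.
That conflicts with the unit clause (c').
Both values of d lead to a conflict.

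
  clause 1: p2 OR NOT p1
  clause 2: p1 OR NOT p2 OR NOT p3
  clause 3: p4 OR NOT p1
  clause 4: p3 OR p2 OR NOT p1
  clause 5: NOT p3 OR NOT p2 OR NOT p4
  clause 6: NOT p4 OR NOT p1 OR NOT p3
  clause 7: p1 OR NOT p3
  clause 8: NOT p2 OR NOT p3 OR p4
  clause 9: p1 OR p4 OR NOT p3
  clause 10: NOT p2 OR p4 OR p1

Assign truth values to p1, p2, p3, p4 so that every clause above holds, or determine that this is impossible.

p1=false; p2=false; p3=false; p4=true

Try p2 = false.
Unit clause (NOT p1) forces p1 = false.
Unit clause (NOT p3) forces p3 = false.
All clauses hold; p4 can take either value.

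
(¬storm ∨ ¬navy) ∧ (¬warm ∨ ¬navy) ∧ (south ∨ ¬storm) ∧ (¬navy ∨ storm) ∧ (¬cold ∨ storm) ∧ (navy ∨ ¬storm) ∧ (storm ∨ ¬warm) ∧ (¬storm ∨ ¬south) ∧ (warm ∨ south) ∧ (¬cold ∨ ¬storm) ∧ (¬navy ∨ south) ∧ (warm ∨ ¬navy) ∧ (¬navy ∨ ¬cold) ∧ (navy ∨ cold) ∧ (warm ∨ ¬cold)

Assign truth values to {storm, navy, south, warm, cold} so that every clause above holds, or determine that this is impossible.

UNSATISFIABLE

Branch on storm: set storm = False.
Unit clause (¬navy) forces navy = False.
Unit clause (¬cold) forces cold = False.
But (cold) is also a unit clause — contradiction.
That branch fails; take storm = True instead.
Unit clause (¬navy) forces navy = False.
But (navy) is also a unit clause — contradiction.
Neither storm = True nor storm = False works.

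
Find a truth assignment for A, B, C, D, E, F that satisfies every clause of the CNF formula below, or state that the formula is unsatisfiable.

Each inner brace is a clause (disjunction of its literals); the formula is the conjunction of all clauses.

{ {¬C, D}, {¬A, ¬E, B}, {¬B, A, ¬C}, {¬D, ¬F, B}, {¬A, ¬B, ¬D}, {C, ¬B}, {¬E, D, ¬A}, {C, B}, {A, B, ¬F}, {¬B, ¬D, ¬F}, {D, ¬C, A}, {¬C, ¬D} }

UNSATISFIABLE

Branch on C: set C = False.
(¬B) alone gives B = False.
Now (B) is unsatisfied and unit — conflict.
Undo C and try C = True.
(D) alone gives D = True.
Now (¬D) is unsatisfied and unit — conflict.
Both values of C lead to a conflict.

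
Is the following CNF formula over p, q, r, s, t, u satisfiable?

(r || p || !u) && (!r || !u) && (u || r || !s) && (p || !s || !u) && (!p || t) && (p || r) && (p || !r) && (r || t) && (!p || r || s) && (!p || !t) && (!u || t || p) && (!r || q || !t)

Unsatisfiable

Case r = false:
Unit clause (p) forces p = true.
Unit clause (t) forces t = true.
Now (!t) is unsatisfied and unit — conflict.
That branch fails; take r = true instead.
Unit clause (!u) forces u = false.
Unit clause (p) forces p = true.
Unit clause (t) forces t = true.
Now (!t) is unsatisfied and unit — conflict.
Both values of r lead to a conflict.
No assignment satisfies every clause.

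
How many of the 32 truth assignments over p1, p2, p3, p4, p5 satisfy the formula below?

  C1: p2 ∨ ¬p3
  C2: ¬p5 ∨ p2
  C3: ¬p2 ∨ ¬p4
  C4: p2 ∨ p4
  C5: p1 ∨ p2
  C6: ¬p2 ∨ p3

5

There are 2^5 = 32 truth assignments over (p1, p2, p3, p4, p5).
Split on p4. With p4 = True, the clauses containing p4 are satisfied and ¬p4 drops from the rest; 1 of the 2^4 = 16 assignments to the other variables satisfy what remains.
With p4 = False, by the same count on the reduced clause set, 4 assignments work.
Total: 1 + 4 = 5.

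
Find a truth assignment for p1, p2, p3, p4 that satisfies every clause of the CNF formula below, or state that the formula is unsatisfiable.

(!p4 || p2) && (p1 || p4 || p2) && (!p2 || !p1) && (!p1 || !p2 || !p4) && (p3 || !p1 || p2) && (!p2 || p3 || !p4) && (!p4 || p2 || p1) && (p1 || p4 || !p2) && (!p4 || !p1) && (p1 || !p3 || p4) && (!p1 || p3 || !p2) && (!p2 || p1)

Try p4 = false.
Try p1 = true.
The clause (!p2) is unit, so p2 = false.
The clause (p3) is unit, so p3 = true.
All clauses are satisfied.

p1: true, p2: false, p3: true, p4: false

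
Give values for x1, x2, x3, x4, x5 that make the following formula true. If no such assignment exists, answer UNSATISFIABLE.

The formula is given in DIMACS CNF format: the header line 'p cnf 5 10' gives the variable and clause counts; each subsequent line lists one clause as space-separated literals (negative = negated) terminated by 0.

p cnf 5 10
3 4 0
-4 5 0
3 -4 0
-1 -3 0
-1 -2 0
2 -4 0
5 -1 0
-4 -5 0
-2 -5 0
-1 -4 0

Branch on x3: set x3 = True.
From the singleton clause (¬x1), x1 = False.
Branch on x4: set x4 = False.
Branch on x2: set x2 = False.
No clause remains; x5 is free.

x1 ↦ False; x2 ↦ False; x3 ↦ True; x4 ↦ False; x5 ↦ True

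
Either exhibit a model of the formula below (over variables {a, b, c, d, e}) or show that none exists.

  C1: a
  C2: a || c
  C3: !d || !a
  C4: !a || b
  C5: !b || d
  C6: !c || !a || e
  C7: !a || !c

From the singleton clause (a), a = true.
From the singleton clause (!d), d = false.
From the singleton clause (b), b = true.
But (!b) is also a unit clause — contradiction.

UNSATISFIABLE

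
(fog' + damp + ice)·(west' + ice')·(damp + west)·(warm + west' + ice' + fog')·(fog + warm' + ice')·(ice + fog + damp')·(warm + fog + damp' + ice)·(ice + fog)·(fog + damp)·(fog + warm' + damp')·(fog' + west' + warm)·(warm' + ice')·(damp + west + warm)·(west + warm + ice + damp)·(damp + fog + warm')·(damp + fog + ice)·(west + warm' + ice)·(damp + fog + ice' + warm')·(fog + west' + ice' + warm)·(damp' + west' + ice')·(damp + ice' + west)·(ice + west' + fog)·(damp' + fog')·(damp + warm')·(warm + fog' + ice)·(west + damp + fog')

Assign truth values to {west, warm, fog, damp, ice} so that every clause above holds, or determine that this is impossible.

Try west = 0.
From the singleton clause (damp), damp = 1.
From the singleton clause (fog'), fog = 0.
From the singleton clause (ice), ice = 1.
From the singleton clause (warm'), warm = 0.
This assignment satisfies each clause.

west: 0; warm: 0; fog: 0; damp: 1; ice: 1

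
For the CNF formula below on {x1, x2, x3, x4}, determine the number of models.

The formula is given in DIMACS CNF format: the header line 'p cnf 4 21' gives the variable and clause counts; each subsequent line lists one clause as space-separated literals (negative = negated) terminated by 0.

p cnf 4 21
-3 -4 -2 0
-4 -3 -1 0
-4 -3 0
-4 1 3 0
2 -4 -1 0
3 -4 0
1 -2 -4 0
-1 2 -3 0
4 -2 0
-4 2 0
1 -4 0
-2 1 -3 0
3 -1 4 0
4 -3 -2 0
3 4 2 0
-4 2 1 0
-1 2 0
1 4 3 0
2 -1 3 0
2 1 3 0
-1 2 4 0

1

There are 2^4 = 16 truth assignments over (x1, x2, x3, x4).
Split on x2. With x2 = True, the clauses containing x2 are satisfied and ¬x2 drops from the rest; 0 of the 2^3 = 8 assignments to the other variables satisfy what remains.
With x2 = False, by the same count on the reduced clause set, 1 assignment works.
(One model: x1=F, x2=F, x3=T, x4=F.)
Total: 0 + 1 = 1.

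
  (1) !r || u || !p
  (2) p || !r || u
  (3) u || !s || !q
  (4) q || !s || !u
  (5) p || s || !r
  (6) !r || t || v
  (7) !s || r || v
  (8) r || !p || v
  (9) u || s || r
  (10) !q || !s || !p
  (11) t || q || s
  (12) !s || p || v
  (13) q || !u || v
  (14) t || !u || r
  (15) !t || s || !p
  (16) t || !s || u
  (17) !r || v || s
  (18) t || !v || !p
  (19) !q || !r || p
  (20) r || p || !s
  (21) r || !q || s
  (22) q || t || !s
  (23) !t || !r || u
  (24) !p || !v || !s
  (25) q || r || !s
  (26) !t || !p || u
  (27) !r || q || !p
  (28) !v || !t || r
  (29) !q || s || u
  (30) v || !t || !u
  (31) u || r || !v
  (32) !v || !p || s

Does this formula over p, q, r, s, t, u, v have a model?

No

Case r = false:
Case s = false:
From the singleton clause (u), u = true.
From the singleton clause (t), t = true.
From the singleton clause (!p), p = false.
From the singleton clause (!q), q = false.
From the singleton clause (v), v = true.
Now (!v) is unsatisfied and unit — conflict.
So s must be the other value — set s = true.
From the singleton clause (v), v = true.
From the singleton clause (p), p = true.
Now (!p) is unsatisfied and unit — conflict.
Neither s = true nor s = false works.
So r must be the other value — set r = true.
Case u = true:
Case q = true:
From the singleton clause (p), p = true.
From the singleton clause (!s), s = false.
From the singleton clause (!t), t = false.
From the singleton clause (v), v = true.
Now (!v) is unsatisfied and unit — conflict.
So q must be the other value — set q = false.
From the singleton clause (!s), s = false.
From the singleton clause (p), p = true.
Now (!p) is unsatisfied and unit — conflict.
Neither q = true nor q = false works.
So u must be the other value — set u = false.
From the singleton clause (!p), p = false.
Now (p) is unsatisfied and unit — conflict.
Neither u = true nor u = false works.
Neither r = true nor r = false works.
No assignment satisfies every clause.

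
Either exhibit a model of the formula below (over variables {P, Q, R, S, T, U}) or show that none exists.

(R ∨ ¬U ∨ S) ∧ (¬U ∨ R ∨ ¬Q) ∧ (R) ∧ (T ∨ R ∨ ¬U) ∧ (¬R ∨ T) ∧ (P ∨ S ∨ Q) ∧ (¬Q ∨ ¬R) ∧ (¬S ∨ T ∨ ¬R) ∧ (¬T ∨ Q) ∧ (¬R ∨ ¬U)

UNSATISFIABLE

(R) alone gives R = True.
(T) alone gives T = True.
(¬Q) alone gives Q = False.
Now (Q) is unsatisfied and unit — conflict.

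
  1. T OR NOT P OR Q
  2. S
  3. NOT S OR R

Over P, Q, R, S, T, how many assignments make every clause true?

There are 2^5 = 32 truth assignments over (P, Q, R, S, T).
Split on R. With R = true, the clauses containing R are satisfied and NOT R drops from the rest; 7 of the 2^4 = 16 assignments to the other variables satisfy what remains.
With R = false, by the same count on the reduced clause set, 0 assignments work.
(One model: P=F, Q=F, R=T, S=T, T=F.)
Total: 7 + 0 = 7.

7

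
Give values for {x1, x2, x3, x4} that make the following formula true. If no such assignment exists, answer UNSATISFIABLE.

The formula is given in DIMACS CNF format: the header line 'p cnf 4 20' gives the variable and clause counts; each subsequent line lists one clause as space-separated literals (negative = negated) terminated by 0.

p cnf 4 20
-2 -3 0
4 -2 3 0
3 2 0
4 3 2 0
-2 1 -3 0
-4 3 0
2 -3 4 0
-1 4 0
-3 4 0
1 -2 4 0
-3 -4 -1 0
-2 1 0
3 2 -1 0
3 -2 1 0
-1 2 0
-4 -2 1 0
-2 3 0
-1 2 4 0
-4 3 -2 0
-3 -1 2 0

x1=False,  x2=False,  x3=True,  x4=True

Branch on x2: set x2 = False.
(x3) alone gives x3 = True.
(x4) alone gives x4 = True.
(¬x1) alone gives x1 = False.
This assignment satisfies each clause.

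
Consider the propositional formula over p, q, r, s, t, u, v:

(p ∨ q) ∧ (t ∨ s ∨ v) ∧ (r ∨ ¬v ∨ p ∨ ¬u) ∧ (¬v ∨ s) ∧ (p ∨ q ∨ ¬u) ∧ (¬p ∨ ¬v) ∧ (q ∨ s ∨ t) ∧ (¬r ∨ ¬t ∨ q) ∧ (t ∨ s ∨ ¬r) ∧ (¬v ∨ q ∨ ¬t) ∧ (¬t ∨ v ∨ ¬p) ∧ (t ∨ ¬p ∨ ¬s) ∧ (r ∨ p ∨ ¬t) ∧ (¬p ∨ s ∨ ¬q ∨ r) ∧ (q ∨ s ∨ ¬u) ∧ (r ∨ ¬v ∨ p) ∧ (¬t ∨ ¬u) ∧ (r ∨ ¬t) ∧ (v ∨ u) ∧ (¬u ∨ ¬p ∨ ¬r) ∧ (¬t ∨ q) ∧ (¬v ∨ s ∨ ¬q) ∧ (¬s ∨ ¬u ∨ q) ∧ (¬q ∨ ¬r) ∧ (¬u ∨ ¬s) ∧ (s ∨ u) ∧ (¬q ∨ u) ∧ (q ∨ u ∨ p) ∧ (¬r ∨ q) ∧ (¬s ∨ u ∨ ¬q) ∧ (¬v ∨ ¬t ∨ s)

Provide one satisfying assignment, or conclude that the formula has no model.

UNSATISFIABLE

Case p = True:
(¬v) alone gives v = False.
(¬t) alone gives t = False.
(s) alone gives s = True.
Now (¬s) is unsatisfied and unit — conflict.
Backtrack on p: now try p = False.
(q) alone gives q = True.
(¬r) alone gives r = False.
(¬t) alone gives t = False.
(¬v) alone gives v = False.
(s) alone gives s = True.
(u) alone gives u = True.
Now (¬u) is unsatisfied and unit — conflict.
Both values of p lead to a conflict.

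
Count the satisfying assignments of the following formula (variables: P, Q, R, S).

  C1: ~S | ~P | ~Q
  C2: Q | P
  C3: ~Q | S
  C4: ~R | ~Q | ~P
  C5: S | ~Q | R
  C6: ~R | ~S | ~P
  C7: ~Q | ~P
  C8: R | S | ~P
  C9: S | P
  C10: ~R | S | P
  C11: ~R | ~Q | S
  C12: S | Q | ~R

3

There are 2^4 = 16 truth assignments over (P, Q, R, S).
Split on S. With S = 1, the clauses containing S are satisfied and ~S drops from the rest; 3 of the 2^3 = 8 assignments to the other variables satisfy what remains.
With S = 0, by the same count on the reduced clause set, 0 assignments work.
(One model: P=F, Q=T, R=F, S=T.)
Total: 3 + 0 = 3.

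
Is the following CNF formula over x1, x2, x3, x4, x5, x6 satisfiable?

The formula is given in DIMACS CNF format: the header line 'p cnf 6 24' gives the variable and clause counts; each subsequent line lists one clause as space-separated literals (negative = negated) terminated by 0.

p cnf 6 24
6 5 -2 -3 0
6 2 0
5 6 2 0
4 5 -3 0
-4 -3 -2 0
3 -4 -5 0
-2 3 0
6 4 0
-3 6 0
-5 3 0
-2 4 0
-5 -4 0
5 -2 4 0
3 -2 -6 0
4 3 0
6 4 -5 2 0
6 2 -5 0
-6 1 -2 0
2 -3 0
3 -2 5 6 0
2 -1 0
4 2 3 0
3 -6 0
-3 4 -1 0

Try x6 = True.
Unit clause (x3) forces x3 = True.
Unit clause (x2) forces x2 = True.
Unit clause (¬x4) forces x4 = False.
But (x4) is also a unit clause — contradiction.
Undo x6 and try x6 = False.
Unit clause (x2) forces x2 = True.
Unit clause (x3) forces x3 = True.
But (¬x3) is also a unit clause — contradiction.
Neither x6 = True nor x6 = False works.
No assignment satisfies every clause.

Unsatisfiable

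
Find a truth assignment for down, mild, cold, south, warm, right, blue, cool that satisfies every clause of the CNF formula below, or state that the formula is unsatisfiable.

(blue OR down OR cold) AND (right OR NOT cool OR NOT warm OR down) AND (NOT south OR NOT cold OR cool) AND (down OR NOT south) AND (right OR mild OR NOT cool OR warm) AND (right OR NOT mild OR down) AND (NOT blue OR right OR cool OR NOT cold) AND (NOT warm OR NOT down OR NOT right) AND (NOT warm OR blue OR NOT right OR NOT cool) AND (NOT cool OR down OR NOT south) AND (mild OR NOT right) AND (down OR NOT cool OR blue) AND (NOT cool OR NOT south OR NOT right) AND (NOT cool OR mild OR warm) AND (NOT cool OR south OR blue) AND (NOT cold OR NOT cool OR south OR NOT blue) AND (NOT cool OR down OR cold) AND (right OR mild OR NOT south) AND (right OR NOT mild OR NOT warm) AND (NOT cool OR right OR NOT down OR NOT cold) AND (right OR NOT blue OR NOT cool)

down=true, mild=true, cold=false, south=false, warm=false, right=true, blue=true, cool=false

Try down = true.
Try warm = false.
Try mild = true.
Try south = false.
Try cool = false.
Try blue = true.
Try right = true.
Every clause is now satisfied; cold is unconstrained.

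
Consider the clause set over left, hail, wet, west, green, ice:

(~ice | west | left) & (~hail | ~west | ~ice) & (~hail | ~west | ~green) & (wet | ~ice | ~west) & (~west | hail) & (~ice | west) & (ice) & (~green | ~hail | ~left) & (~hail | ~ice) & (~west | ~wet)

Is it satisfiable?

No

From the singleton clause (ice), ice = 1.
From the singleton clause (west), west = 1.
From the singleton clause (~hail), hail = 0.
Now (hail) is unsatisfied and unit — conflict.
No assignment satisfies every clause.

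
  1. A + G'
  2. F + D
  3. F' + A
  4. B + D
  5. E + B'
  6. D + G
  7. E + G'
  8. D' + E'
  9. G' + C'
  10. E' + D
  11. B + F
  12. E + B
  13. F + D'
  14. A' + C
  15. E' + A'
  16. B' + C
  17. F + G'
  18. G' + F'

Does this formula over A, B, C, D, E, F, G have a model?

Try A = 1.
The clause (C) is unit, so C = 1.
The clause (G') is unit, so G = 0.
The clause (D) is unit, so D = 1.
The clause (E') is unit, so E = 0.
The clause (B') is unit, so B = 0.
But (B) is also a unit clause — contradiction.
That branch fails; take A = 0 instead.
The clause (G') is unit, so G = 0.
The clause (F') is unit, so F = 0.
The clause (D) is unit, so D = 1.
But (D') is also a unit clause — contradiction.
Neither A = 1 nor A = 0 works.
No assignment satisfies every clause.

No, unsatisfiable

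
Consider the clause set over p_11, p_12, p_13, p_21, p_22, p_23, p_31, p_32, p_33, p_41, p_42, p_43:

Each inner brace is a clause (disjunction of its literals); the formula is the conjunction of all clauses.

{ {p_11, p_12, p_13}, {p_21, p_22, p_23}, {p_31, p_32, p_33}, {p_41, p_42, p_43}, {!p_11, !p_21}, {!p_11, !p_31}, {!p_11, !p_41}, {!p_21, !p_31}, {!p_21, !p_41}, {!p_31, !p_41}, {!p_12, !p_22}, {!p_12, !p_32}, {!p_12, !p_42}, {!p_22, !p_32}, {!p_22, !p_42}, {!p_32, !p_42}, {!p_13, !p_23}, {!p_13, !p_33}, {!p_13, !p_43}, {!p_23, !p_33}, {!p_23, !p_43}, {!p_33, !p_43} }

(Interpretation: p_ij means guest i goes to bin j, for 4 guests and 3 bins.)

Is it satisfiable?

No

Suppose p_11 = false.
Suppose p_12 = true.
From the singleton clause (!p_22), p_22 = false.
From the singleton clause (!p_32), p_32 = false.
From the singleton clause (!p_42), p_42 = false.
Suppose p_21 = true.
From the singleton clause (!p_31), p_31 = false.
From the singleton clause (p_33), p_33 = true.
From the singleton clause (!p_41), p_41 = false.
From the singleton clause (p_43), p_43 = true.
But (!p_43) is also a unit clause — contradiction.
That branch fails; take p_21 = false instead.
From the singleton clause (p_23), p_23 = true.
From the singleton clause (!p_13), p_13 = false.
From the singleton clause (!p_33), p_33 = false.
From the singleton clause (p_31), p_31 = true.
From the singleton clause (!p_41), p_41 = false.
From the singleton clause (p_43), p_43 = true.
But (!p_43) is also a unit clause — contradiction.
Neither p_21 = true nor p_21 = false works.
That branch fails; take p_12 = false instead.
From the singleton clause (p_13), p_13 = true.
From the singleton clause (!p_23), p_23 = false.
From the singleton clause (!p_33), p_33 = false.
From the singleton clause (!p_43), p_43 = false.
Suppose p_21 = true.
From the singleton clause (!p_31), p_31 = false.
From the singleton clause (p_32), p_32 = true.
From the singleton clause (!p_41), p_41 = false.
From the singleton clause (p_42), p_42 = true.
But (!p_42) is also a unit clause — contradiction.
That branch fails; take p_21 = false instead.
From the singleton clause (p_22), p_22 = true.
From the singleton clause (!p_32), p_32 = false.
From the singleton clause (p_31), p_31 = true.
From the singleton clause (!p_41), p_41 = false.
From the singleton clause (p_42), p_42 = true.
But (!p_42) is also a unit clause — contradiction.
Neither p_21 = true nor p_21 = false works.
Neither p_12 = true nor p_12 = false works.
That branch fails; take p_11 = true instead.
From the singleton clause (!p_21), p_21 = false.
From the singleton clause (!p_31), p_31 = false.
From the singleton clause (!p_41), p_41 = false.
Suppose p_22 = true.
From the singleton clause (!p_12), p_12 = false.
From the singleton clause (!p_32), p_32 = false.
From the singleton clause (p_33), p_33 = true.
From the singleton clause (!p_42), p_42 = false.
From the singleton clause (p_43), p_43 = true.
But (!p_43) is also a unit clause — contradiction.
That branch fails; take p_22 = false instead.
From the singleton clause (p_23), p_23 = true.
From the singleton clause (!p_13), p_13 = false.
From the singleton clause (!p_33), p_33 = false.
From the singleton clause (p_32), p_32 = true.
From the singleton clause (!p_12), p_12 = false.
From the singleton clause (!p_42), p_42 = false.
From the singleton clause (p_43), p_43 = true.
But (!p_43) is also a unit clause — contradiction.
Neither p_22 = true nor p_22 = false works.
Neither p_11 = true nor p_11 = false works.
No assignment satisfies every clause.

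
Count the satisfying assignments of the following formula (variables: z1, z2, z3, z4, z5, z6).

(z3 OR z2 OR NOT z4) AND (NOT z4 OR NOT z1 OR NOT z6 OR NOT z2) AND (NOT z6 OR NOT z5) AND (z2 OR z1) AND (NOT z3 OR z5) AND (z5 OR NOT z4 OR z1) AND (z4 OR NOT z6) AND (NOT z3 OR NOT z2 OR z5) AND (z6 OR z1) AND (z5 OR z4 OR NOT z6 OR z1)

There are 2^6 = 64 truth assignments over (z1, z2, z3, z4, z5, z6).
Split on z4. With z4 = true, the clauses containing z4 are satisfied and NOT z4 drops from the rest; 4 of the 2^5 = 32 assignments to the other variables satisfy what remains.
With z4 = false, by the same count on the reduced clause set, 6 assignments work.
(One model: z1=T, z2=F, z3=F, z4=F, z5=F, z6=F.)
Total: 4 + 6 = 10.

10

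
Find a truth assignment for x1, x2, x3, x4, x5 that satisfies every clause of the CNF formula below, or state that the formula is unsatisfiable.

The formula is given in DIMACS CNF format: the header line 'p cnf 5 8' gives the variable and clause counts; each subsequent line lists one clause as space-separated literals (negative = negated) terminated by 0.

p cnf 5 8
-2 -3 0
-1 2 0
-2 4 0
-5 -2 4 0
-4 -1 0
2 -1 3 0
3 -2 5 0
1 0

UNSATISFIABLE

The clause (x1) is unit, so x1 = True.
The clause (x2) is unit, so x2 = True.
The clause (¬x3) is unit, so x3 = False.
The clause (x4) is unit, so x4 = True.
That conflicts with the unit clause (¬x4).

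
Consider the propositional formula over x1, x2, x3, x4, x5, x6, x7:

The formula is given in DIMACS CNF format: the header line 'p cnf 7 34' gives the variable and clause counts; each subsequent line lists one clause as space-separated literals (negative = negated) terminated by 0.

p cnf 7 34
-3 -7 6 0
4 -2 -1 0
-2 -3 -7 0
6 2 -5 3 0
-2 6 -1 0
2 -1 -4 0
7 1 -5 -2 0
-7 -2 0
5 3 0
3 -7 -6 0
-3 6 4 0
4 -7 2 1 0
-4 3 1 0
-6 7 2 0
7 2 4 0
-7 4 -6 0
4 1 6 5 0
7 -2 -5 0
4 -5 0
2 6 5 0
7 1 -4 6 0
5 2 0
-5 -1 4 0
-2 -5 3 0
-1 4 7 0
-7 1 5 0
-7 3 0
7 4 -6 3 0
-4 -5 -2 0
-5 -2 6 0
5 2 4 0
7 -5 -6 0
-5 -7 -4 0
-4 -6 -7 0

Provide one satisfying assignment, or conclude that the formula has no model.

x1 ↦ False, x2 ↦ True, x3 ↦ True, x4 ↦ True, x5 ↦ False, x6 ↦ True, x7 ↦ False

Branch on x7: set x7 = False.
Branch on x5: set x5 = False.
From the singleton clause (x3), x3 = True.
From the singleton clause (x2), x2 = True.
Branch on x4: set x4 = True.
Branch on x6: set x6 = True.
Every clause is now satisfied; x1 is unconstrained.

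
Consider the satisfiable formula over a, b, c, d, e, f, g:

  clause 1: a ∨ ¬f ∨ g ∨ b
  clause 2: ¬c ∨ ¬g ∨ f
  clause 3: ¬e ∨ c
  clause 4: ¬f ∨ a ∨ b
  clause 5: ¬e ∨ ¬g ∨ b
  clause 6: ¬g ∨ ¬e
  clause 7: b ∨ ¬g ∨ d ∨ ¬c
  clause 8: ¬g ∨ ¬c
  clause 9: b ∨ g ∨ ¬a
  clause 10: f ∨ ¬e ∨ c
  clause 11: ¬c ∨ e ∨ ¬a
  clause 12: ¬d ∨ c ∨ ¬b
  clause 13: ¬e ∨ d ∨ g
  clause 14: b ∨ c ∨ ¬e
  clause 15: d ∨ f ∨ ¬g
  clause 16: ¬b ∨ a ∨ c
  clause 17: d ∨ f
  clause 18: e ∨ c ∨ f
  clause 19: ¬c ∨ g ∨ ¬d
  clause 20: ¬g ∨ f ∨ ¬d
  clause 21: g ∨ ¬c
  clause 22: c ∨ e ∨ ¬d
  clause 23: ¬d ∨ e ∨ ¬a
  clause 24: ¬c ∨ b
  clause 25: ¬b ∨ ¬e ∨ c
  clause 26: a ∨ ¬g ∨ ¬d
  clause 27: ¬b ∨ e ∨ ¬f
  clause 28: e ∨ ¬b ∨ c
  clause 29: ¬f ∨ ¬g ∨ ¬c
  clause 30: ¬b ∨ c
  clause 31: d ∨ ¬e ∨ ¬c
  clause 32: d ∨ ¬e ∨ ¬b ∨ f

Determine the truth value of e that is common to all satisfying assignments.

Suppose e = True.
Unit clause (c) forces c = True.
Unit clause (¬g) forces g = False.
That conflicts with the unit clause (g).
So every satisfying assignment has e = False.

False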